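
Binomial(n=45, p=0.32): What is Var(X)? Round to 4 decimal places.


Var = n*p*(1-p) = 45 * 0.32 * 0.68 = 9.792

9.7920


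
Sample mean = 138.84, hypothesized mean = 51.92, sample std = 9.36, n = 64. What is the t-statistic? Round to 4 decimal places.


t = (xbar - mu0) / (s/sqrt(n))
xbar - mu0 = 138.84 - 51.92 = 86.92
sqrt(64) = 8
s/sqrt(n) = 9.36 / 8 = 1.17
t = 86.92 / 1.17 = 8692/117 ≈ 74.290598

74.2906


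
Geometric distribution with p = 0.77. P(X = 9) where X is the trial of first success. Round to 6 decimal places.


P = (1-p)^(k-1) * p
(1-p)^(k-1) = 0.23^8 ≈ 0.000007831099
P = 0.000007831099 * 0.77 ≈ 0.000006029946

0.000006


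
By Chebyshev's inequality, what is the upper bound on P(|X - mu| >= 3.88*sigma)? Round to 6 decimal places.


P <= 1/k^2
k^2 = 3.88^2 = 15.0544
1/k^2 = 1 / 15.0544 = 625/9409 ≈ 0.06642576

0.066426


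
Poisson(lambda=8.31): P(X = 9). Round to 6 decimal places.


P = e^(-lam) * lam^k / k!
e^(-8.31) ≈ 0.0002460440
lam^k = 8.31^9 ≈ 188977114.767505
k! = 9! = 362880
P = 0.0002460440 * 188977114.767505 / 362880 ≈ 0.128132

0.128132


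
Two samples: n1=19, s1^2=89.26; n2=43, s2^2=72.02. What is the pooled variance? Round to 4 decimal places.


sp^2 = ((n1-1)*s1^2 + (n2-1)*s2^2)/(n1+n2-2)
(n1-1)*s1^2 = 18 * 89.26 = 1606.68
(n2-1)*s2^2 = 42 * 72.02 = 3024.84
numerator = 1606.68 + 3024.84 = 4631.52
n1+n2-2 = 60
sp^2 = 4631.52 / 60 = 77.192

77.1920


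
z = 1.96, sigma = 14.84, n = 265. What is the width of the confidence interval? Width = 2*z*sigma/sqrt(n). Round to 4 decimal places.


width = 2*z*sigma/sqrt(n)
2*z*sigma = 2 * 1.96 * 14.84 = 58.1728
sqrt(265) ≈ 16.278821
width = 58.1728 / 16.278821 ≈ 3.573527

3.5735


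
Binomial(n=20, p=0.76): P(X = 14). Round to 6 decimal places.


P = C(n,k) * p^k * (1-p)^(n-k)
C(20,14) = 38760
p^k = 0.76^14 ≈ 0.02144817
(1-p)^(n-k) = 0.24^6 ≈ 0.0001911030
P = 38760 * 0.02144817 * 0.0001911030 ≈ 0.158870

0.158870


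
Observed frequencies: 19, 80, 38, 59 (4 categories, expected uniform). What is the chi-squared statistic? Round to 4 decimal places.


chi2 = sum((O-E)^2/E), E = total/4
total = 196, E = 196/4 = 49
(19 - 49)^2 / 49 = 900 / 49 = 900/49 ≈ 18.367347
(80 - 49)^2 / 49 = 961 / 49 = 961/49 ≈ 19.612245
(38 - 49)^2 / 49 = 121 / 49 = 121/49 ≈ 2.469388
(59 - 49)^2 / 49 = 100 / 49 = 100/49 ≈ 2.040816
chi2 = 2082/49 ≈ 42.489796

42.4898


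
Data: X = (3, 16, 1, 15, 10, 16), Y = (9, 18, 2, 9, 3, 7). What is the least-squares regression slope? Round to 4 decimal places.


b = sum((xi-xbar)(yi-ybar)) / sum((xi-xbar)^2)
n = 6, xbar = 61/6 ≈ 10.166667, ybar = 48/6 = 8
Sxy = sum((xi-xbar)(yi-ybar)) = 106
Sxx = sum((xi-xbar)^2) = 1361/6 ≈ 226.833333
b = Sxy / Sxx = 636/1361 ≈ 0.467303

0.4673


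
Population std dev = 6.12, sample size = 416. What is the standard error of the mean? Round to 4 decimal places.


SE = sigma / sqrt(n)
sqrt(416) ≈ 20.396078
SE = 6.12 / 20.396078 ≈ 0.300058

0.3001


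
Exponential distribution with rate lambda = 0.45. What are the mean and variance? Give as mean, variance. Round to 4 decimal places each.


mean = 1/lam, var = 1/lam^2
mean = 1 / 0.45 = 20/9 ≈ 2.222222
lam^2 = 0.45^2 = 0.2025
var = 1 / 0.2025 = 400/81 ≈ 4.938272

2.2222, 4.9383


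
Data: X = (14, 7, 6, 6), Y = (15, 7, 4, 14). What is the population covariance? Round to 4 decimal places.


Cov = (1/n)*sum((xi-xbar)(yi-ybar))
n = 4, xbar = 33/4 = 8.25, ybar = 40/4 = 10
sum((xi-xbar)(yi-ybar)) = 37
Cov = 37 / 4 = 9.25

9.2500


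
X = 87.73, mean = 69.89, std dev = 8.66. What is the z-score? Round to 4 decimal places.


z = (X - mu) / sigma
X - mu = 87.73 - 69.89 = 17.84
z = 17.84 / 8.66 = 892/433 ≈ 2.060046

2.0600


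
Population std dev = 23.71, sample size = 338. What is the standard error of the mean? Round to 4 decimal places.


SE = sigma / sqrt(n)
sqrt(338) ≈ 18.384776
SE = 23.71 / 18.384776 ≈ 1.289654

1.2897


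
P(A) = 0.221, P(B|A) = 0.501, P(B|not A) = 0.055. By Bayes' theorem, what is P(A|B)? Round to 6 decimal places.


P(A|B) = P(B|A)*P(A) / P(B), P(B) = P(B|A)*P(A) + P(B|not A)*P(not A)
P(B|A)*P(A) = 0.501 * 0.221 = 0.110721
P(B|not A)*P(not A) = 0.055 * 0.779 = 0.042845
P(B) = 0.110721 + 0.042845 = 0.153566
P(A|B) = 0.110721 / 0.153566 ≈ 0.72099944

0.720999


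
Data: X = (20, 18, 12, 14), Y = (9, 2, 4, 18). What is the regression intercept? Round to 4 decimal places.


a = ybar - b*xbar, where b = sum((xi-xbar)(yi-ybar)) / sum((xi-xbar)^2)
n = 4, xbar = 64/4 = 16, ybar = 33/4 = 8.25
Sxy = sum((xi-xbar)(yi-ybar)) = -12
Sxx = sum((xi-xbar)^2) = 40
b = Sxy / Sxx = -0.3
a = 8.25 - (-0.3) * 16 = 13.05

13.0500


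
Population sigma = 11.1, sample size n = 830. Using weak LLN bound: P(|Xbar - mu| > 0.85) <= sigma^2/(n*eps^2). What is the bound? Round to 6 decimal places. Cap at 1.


bound = min(1, sigma^2/(n*eps^2))
sigma^2 = 11.1^2 = 123.21
n*eps^2 = 830 * 0.85^2 = 830 * 0.7225 = 599.675
sigma^2/(n*eps^2) = 123.21 / 599.675 ≈ 0.20546129

0.205461


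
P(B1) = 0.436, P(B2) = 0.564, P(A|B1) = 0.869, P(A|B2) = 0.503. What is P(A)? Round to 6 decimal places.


P(A) = P(A|B1)*P(B1) + P(A|B2)*P(B2)
P(A|B1)*P(B1) = 0.869 * 0.436 = 0.378884
P(A|B2)*P(B2) = 0.503 * 0.564 = 0.283692
P(A) = 0.378884 + 0.283692 = 0.662576

0.662576


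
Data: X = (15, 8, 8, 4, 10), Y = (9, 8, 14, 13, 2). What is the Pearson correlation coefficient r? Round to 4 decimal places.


r = sum((xi-xbar)(yi-ybar)) / sqrt(sum((xi-xbar)^2) * sum((yi-ybar)^2))
n = 5, xbar = 45/5 = 9, ybar = 46/5 = 9.2
Sxy = sum((xi-xbar)(yi-ybar)) = -31
Sxx = sum((xi-xbar)^2) = 64
Syy = sum((yi-ybar)^2) = 90.8
sqrt(Sxx*Syy) ≈ 76.231227
r = Sxy / sqrt(Sxx*Syy) = -31 / 76.231227 ≈ -0.406657

-0.4067


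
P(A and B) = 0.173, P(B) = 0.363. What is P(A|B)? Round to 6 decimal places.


P(A|B) = P(A and B) / P(B) = 0.173 / 0.363 = 173/363 ≈ 0.47658402

0.476584


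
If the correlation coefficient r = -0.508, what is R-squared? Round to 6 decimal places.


R^2 = r^2 = (-0.508)^2 = 0.258064

0.258064


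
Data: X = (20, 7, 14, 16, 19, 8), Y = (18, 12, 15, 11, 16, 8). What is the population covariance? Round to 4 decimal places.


Cov = (1/n)*sum((xi-xbar)(yi-ybar))
n = 6, xbar = 84/6 = 14, ybar = 80/6 = 40/3 ≈ 13.333333
sum((xi-xbar)(yi-ybar)) = 78
Cov = 78 / 6 = 13

13.0000


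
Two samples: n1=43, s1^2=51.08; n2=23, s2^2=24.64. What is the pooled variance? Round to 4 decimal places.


sp^2 = ((n1-1)*s1^2 + (n2-1)*s2^2)/(n1+n2-2)
(n1-1)*s1^2 = 42 * 51.08 = 2145.36
(n2-1)*s2^2 = 22 * 24.64 = 542.08
numerator = 2145.36 + 542.08 = 2687.44
n1+n2-2 = 64
sp^2 = 2687.44 / 64 = 41.99125

41.9913


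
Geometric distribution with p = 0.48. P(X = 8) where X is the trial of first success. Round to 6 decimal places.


P = (1-p)^(k-1) * p
(1-p)^(k-1) = 0.52^7 ≈ 0.01028072
P = 0.01028072 * 0.48 ≈ 0.004934744

0.004935


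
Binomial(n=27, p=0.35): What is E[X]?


E[X] = n*p = 27 * 0.35 = 9.45

9.45


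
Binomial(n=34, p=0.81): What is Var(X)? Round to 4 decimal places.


Var = n*p*(1-p) = 34 * 0.81 * 0.19 = 5.2326

5.2326


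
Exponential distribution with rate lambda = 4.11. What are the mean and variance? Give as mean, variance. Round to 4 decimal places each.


mean = 1/lam, var = 1/lam^2
mean = 1 / 4.11 = 100/411 ≈ 0.243309
lam^2 = 4.11^2 = 16.8921
var = 1 / 16.8921 ≈ 0.059199

0.2433, 0.0592


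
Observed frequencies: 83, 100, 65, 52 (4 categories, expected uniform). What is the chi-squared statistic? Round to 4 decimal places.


chi2 = sum((O-E)^2/E), E = total/4
total = 300, E = 300/4 = 75
(83 - 75)^2 / 75 = 64 / 75 = 64/75 ≈ 0.853333
(100 - 75)^2 / 75 = 625 / 75 = 25/3 ≈ 8.333333
(65 - 75)^2 / 75 = 100 / 75 = 4/3 ≈ 1.333333
(52 - 75)^2 / 75 = 529 / 75 = 529/75 ≈ 7.053333
chi2 = 1318/75 ≈ 17.573333

17.5733


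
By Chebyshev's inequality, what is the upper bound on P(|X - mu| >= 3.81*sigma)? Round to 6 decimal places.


P <= 1/k^2
k^2 = 3.81^2 = 14.5161
1/k^2 = 1 / 14.5161 ≈ 0.06888903

0.068889


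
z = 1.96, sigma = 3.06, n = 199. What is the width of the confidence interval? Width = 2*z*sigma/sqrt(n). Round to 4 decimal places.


width = 2*z*sigma/sqrt(n)
2*z*sigma = 2 * 1.96 * 3.06 = 11.9952
sqrt(199) ≈ 14.106736
width = 11.9952 / 14.106736 ≈ 0.850317

0.8503


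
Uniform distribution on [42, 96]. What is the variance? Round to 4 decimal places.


Var = (b-a)^2 / 12
(b-a)^2 = (96 - 42)^2 = 2916
Var = 2916/12 = 243

243.0000


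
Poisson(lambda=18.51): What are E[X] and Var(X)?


E[X] = Var(X) = lambda = 18.51

18.51, 18.51


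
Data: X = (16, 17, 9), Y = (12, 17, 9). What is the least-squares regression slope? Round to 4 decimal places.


b = sum((xi-xbar)(yi-ybar)) / sum((xi-xbar)^2)
n = 3, xbar = 42/3 = 14, ybar = 38/3 ≈ 12.666667
Sxy = sum((xi-xbar)(yi-ybar)) = 30
Sxx = sum((xi-xbar)^2) = 38
b = Sxy / Sxx = 15/19 ≈ 0.789474

0.7895


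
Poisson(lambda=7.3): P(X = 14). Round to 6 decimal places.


P = e^(-lam) * lam^k / k!
e^(-7.3) ≈ 0.0006755388
lam^k = 7.3^14 ≈ 1220450140397.465887
k! = 14! = 87178291200
P = 0.0006755388 * 1220450140397.465887 / 87178291200 ≈ 0.009457

0.009457


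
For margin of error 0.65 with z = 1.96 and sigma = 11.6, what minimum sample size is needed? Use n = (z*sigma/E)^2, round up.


z*sigma/E = 1.96 * 11.6 / 0.65 = 11368/325 ≈ 34.978462
(z*sigma/E)^2 ≈ 1223.492772
round up: n = 1224

1224


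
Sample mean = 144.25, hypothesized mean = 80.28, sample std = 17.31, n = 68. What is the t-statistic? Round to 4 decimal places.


t = (xbar - mu0) / (s/sqrt(n))
xbar - mu0 = 144.25 - 80.28 = 63.97
sqrt(68) ≈ 8.24621125
s/sqrt(n) = 17.31 / 8.24621125 ≈ 2.09914583
t = 63.97 / 2.09914583 ≈ 30.474300

30.4743


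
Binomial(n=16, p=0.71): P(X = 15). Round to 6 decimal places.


P = C(n,k) * p^k * (1-p)^(n-k)
C(16,15) = 16
p^k = 0.71^15 ≈ 0.005873206
(1-p)^(n-k) = 0.29^1 = 0.29
P = 16 * 0.005873206 * 0.29 ≈ 0.027252

0.027252


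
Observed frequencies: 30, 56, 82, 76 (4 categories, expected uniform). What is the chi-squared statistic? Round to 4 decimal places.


chi2 = sum((O-E)^2/E), E = total/4
total = 244, E = 244/4 = 61
(30 - 61)^2 / 61 = 961 / 61 = 961/61 ≈ 15.754098
(56 - 61)^2 / 61 = 25 / 61 = 25/61 ≈ 0.409836
(82 - 61)^2 / 61 = 441 / 61 = 441/61 ≈ 7.229508
(76 - 61)^2 / 61 = 225 / 61 = 225/61 ≈ 3.688525
chi2 = 1652/61 ≈ 27.081967

27.0820


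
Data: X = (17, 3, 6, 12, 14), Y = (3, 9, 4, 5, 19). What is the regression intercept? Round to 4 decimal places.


a = ybar - b*xbar, where b = sum((xi-xbar)(yi-ybar)) / sum((xi-xbar)^2)
n = 5, xbar = 52/5 = 10.4, ybar = 40/5 = 8
Sxy = sum((xi-xbar)(yi-ybar)) = 12
Sxx = sum((xi-xbar)^2) = 133.2
b = Sxy / Sxx = 10/111 ≈ 0.090090
a = 8 - 0.090090 * 10.4 = 784/111 ≈ 7.063063

7.0631


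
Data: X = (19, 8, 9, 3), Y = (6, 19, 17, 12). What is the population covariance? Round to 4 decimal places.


Cov = (1/n)*sum((xi-xbar)(yi-ybar))
n = 4, xbar = 39/4 = 9.75, ybar = 54/4 = 13.5
sum((xi-xbar)(yi-ybar)) = -71.5
Cov = -71.5 / 4 = -17.875

-17.8750


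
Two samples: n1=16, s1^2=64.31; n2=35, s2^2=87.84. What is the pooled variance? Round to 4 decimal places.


sp^2 = ((n1-1)*s1^2 + (n2-1)*s2^2)/(n1+n2-2)
(n1-1)*s1^2 = 15 * 64.31 = 964.65
(n2-1)*s2^2 = 34 * 87.84 = 2986.56
numerator = 964.65 + 2986.56 = 3951.21
n1+n2-2 = 49
sp^2 = 3951.21 / 49 = 395121/4900 ≈ 80.636939

80.6369


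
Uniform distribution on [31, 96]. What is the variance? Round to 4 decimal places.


Var = (b-a)^2 / 12
(b-a)^2 = (96 - 31)^2 = 4225
Var = 4225/12 ≈ 352.083333

352.0833


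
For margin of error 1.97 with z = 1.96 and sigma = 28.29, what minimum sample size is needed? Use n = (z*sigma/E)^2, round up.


z*sigma/E = 1.96 * 28.29 / 1.97 = 138621/4925 ≈ 28.146396
(z*sigma/E)^2 ≈ 792.219604
round up: n = 793

793


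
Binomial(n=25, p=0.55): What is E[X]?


E[X] = n*p = 25 * 0.55 = 13.75

13.75


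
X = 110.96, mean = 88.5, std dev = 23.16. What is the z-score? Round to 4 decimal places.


z = (X - mu) / sigma
X - mu = 110.96 - 88.5 = 22.46
z = 22.46 / 23.16 = 1123/1158 ≈ 0.969775

0.9698


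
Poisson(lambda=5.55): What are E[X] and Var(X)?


E[X] = Var(X) = lambda = 5.55

5.55, 5.55


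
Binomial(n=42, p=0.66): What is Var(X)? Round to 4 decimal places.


Var = n*p*(1-p) = 42 * 0.66 * 0.34 = 9.4248

9.4248


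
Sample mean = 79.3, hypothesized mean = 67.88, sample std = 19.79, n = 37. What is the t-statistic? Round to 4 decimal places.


t = (xbar - mu0) / (s/sqrt(n))
xbar - mu0 = 79.3 - 67.88 = 11.42
sqrt(37) ≈ 6.08276253
s/sqrt(n) = 19.79 / 6.08276253 ≈ 3.25345596
t = 11.42 / 3.25345596 ≈ 3.510114

3.5101


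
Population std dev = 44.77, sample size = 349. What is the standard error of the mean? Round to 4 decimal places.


SE = sigma / sqrt(n)
sqrt(349) ≈ 18.681542
SE = 44.77 / 18.681542 ≈ 2.396483

2.3965


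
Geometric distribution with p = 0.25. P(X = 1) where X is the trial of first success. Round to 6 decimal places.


P = (1-p)^(k-1) * p
(1-p)^(k-1) = 0.75^0 = 1
P = 1 * 0.25 = 0.25

0.250000


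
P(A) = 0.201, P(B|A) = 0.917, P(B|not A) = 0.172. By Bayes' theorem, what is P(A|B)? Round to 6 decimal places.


P(A|B) = P(B|A)*P(A) / P(B), P(B) = P(B|A)*P(A) + P(B|not A)*P(not A)
P(B|A)*P(A) = 0.917 * 0.201 = 0.184317
P(B|not A)*P(not A) = 0.172 * 0.799 = 0.137428
P(B) = 0.184317 + 0.137428 = 0.321745
P(A|B) = 0.184317 / 0.321745 ≈ 0.57286671

0.572867


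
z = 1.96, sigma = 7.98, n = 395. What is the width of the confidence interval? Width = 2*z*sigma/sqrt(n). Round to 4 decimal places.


width = 2*z*sigma/sqrt(n)
2*z*sigma = 2 * 1.96 * 7.98 = 31.2816
sqrt(395) ≈ 19.874607
width = 31.2816 / 19.874607 ≈ 1.573948

1.5739


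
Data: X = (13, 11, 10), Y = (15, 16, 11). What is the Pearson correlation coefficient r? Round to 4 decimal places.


r = sum((xi-xbar)(yi-ybar)) / sqrt(sum((xi-xbar)^2) * sum((yi-ybar)^2))
n = 3, xbar = 34/3 ≈ 11.333333, ybar = 42/3 = 14
Sxy = sum((xi-xbar)(yi-ybar)) = 5
Sxx = sum((xi-xbar)^2) = 14/3 ≈ 4.666667
Syy = sum((yi-ybar)^2) = 14
sqrt(Sxx*Syy) ≈ 8.082904
r = Sxy / sqrt(Sxx*Syy) = 5 / 8.082904 ≈ 0.618590

0.6186


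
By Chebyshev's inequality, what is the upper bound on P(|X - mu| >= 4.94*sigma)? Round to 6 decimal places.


P <= 1/k^2
k^2 = 4.94^2 = 24.4036
1/k^2 = 1 / 24.4036 ≈ 0.04097756

0.040978


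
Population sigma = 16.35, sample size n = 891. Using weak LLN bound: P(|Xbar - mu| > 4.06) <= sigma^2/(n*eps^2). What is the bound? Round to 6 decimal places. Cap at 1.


bound = min(1, sigma^2/(n*eps^2))
sigma^2 = 16.35^2 = 267.3225
n*eps^2 = 891 * 4.06^2 = 891 * 16.4836 = 14686.8876
sigma^2/(n*eps^2) = 267.3225 / 14686.8876 ≈ 0.01820144

0.018201


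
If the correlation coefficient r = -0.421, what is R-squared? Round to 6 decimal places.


R^2 = r^2 = (-0.421)^2 = 0.177241

0.177241


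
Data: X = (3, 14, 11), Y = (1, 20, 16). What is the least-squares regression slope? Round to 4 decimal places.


b = sum((xi-xbar)(yi-ybar)) / sum((xi-xbar)^2)
n = 3, xbar = 28/3 ≈ 9.333333, ybar = 37/3 ≈ 12.333333
Sxy = sum((xi-xbar)(yi-ybar)) = 341/3 ≈ 113.666667
Sxx = sum((xi-xbar)^2) = 194/3 ≈ 64.666667
b = Sxy / Sxx = 341/194 ≈ 1.757732

1.7577


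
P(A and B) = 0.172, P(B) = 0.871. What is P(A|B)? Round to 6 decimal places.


P(A|B) = P(A and B) / P(B) = 0.172 / 0.871 = 172/871 ≈ 0.19747417

0.197474


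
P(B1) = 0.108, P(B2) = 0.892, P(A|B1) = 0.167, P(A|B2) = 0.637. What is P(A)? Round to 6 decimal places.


P(A) = P(A|B1)*P(B1) + P(A|B2)*P(B2)
P(A|B1)*P(B1) = 0.167 * 0.108 = 0.018036
P(A|B2)*P(B2) = 0.637 * 0.892 = 0.568204
P(A) = 0.018036 + 0.568204 = 0.58624

0.586240


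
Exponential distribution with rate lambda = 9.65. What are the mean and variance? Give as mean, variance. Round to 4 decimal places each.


mean = 1/lam, var = 1/lam^2
mean = 1 / 9.65 = 20/193 ≈ 0.103627
lam^2 = 9.65^2 = 93.1225
var = 1 / 93.1225 ≈ 0.010739

0.1036, 0.0107


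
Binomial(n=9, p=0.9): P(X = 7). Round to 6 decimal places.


P = C(n,k) * p^k * (1-p)^(n-k)
C(9,7) = 36
p^k = 0.9^7 = 0.4782969
(1-p)^(n-k) = 0.1^2 = 0.01
P = 36 * 0.4782969 * 0.01 ≈ 0.172187

0.172187


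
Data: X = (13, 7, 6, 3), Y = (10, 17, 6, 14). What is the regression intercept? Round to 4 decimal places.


a = ybar - b*xbar, where b = sum((xi-xbar)(yi-ybar)) / sum((xi-xbar)^2)
n = 4, xbar = 29/4 = 7.25, ybar = 47/4 = 11.75
Sxy = sum((xi-xbar)(yi-ybar)) = -13.75
Sxx = sum((xi-xbar)^2) = 52.75
b = Sxy / Sxx = -55/211 ≈ -0.260664
a = 11.75 - (-0.260664) * 7.25 = 2878/211 ≈ 13.639810

13.6398


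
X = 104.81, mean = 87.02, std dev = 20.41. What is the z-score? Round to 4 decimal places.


z = (X - mu) / sigma
X - mu = 104.81 - 87.02 = 17.79
z = 17.79 / 20.41 = 1779/2041 ≈ 0.871632

0.8716


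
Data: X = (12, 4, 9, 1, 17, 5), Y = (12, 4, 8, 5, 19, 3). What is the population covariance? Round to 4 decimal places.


Cov = (1/n)*sum((xi-xbar)(yi-ybar))
n = 6, xbar = 48/6 = 8, ybar = 51/6 = 8.5
sum((xi-xbar)(yi-ybar)) = 167
Cov = 167 / 6 = 167/6 ≈ 27.833333

27.8333


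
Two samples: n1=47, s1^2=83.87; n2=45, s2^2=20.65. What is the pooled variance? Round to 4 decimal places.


sp^2 = ((n1-1)*s1^2 + (n2-1)*s2^2)/(n1+n2-2)
(n1-1)*s1^2 = 46 * 83.87 = 3858.02
(n2-1)*s2^2 = 44 * 20.65 = 908.6
numerator = 3858.02 + 908.6 = 4766.62
n1+n2-2 = 90
sp^2 = 4766.62 / 90 = 238331/4500 ≈ 52.962444

52.9624


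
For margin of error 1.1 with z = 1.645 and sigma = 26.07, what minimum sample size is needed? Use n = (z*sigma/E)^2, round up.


z*sigma/E = 1.645 * 26.07 / 1.1 = 38.9865
(z*sigma/E)^2 ≈ 1519.947182
round up: n = 1520

1520


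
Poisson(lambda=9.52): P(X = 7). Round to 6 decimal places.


P = e^(-lam) * lam^k / k!
e^(-9.52) ≈ 0.00007336966
lam^k = 9.52^7 ≈ 7086938.087037
k! = 7! = 5040
P = 0.00007336966 * 7086938.087037 / 5040 ≈ 0.103168

0.103168


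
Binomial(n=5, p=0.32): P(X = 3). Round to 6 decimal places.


P = C(n,k) * p^k * (1-p)^(n-k)
C(5,3) = 10
p^k = 0.32^3 = 0.032768
(1-p)^(n-k) = 0.68^2 = 0.4624
P = 10 * 0.032768 * 0.4624 ≈ 0.151519

0.151519


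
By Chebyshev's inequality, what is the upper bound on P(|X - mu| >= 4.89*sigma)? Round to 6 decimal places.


P <= 1/k^2
k^2 = 4.89^2 = 23.9121
1/k^2 = 1 / 23.9121 ≈ 0.04181983

0.041820


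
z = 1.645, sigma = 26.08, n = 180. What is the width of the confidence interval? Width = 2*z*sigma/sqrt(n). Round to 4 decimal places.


width = 2*z*sigma/sqrt(n)
2*z*sigma = 2 * 1.645 * 26.08 = 85.8032
sqrt(180) ≈ 13.416408
width = 85.8032 / 13.416408 ≈ 6.395393

6.3954


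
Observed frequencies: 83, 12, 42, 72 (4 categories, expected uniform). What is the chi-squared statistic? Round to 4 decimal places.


chi2 = sum((O-E)^2/E), E = total/4
total = 209, E = 209/4 = 52.25
(83 - 52.25)^2 / 52.25 = 945.5625 / 52.25 = 15129/836 ≈ 18.096890
(12 - 52.25)^2 / 52.25 = 1620.0625 / 52.25 = 25921/836 ≈ 31.005981
(42 - 52.25)^2 / 52.25 = 105.0625 / 52.25 = 1681/836 ≈ 2.010766
(72 - 52.25)^2 / 52.25 = 390.0625 / 52.25 = 6241/836 ≈ 7.465311
chi2 = 1113/19 ≈ 58.578947

58.5789


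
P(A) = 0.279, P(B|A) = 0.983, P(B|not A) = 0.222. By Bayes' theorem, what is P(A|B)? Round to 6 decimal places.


P(A|B) = P(B|A)*P(A) / P(B), P(B) = P(B|A)*P(A) + P(B|not A)*P(not A)
P(B|A)*P(A) = 0.983 * 0.279 = 0.274257
P(B|not A)*P(not A) = 0.222 * 0.721 = 0.160062
P(B) = 0.274257 + 0.160062 = 0.434319
P(A|B) = 0.274257 / 0.434319 ≈ 0.63146443

0.631464


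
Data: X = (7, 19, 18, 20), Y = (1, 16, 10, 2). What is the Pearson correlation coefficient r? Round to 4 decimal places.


r = sum((xi-xbar)(yi-ybar)) / sqrt(sum((xi-xbar)^2) * sum((yi-ybar)^2))
n = 4, xbar = 64/4 = 16, ybar = 29/4 = 7.25
Sxy = sum((xi-xbar)(yi-ybar)) = 67
Sxx = sum((xi-xbar)^2) = 110
Syy = sum((yi-ybar)^2) = 150.75
sqrt(Sxx*Syy) ≈ 128.773056
r = Sxy / sqrt(Sxx*Syy) = 67 / 128.773056 ≈ 0.520295

0.5203


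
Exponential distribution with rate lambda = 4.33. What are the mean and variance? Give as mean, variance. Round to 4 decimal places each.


mean = 1/lam, var = 1/lam^2
mean = 1 / 4.33 = 100/433 ≈ 0.230947
lam^2 = 4.33^2 = 18.7489
var = 1 / 18.7489 ≈ 0.053336

0.2309, 0.0533


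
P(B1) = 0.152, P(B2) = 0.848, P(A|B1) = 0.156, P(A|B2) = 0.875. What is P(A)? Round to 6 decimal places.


P(A) = P(A|B1)*P(B1) + P(A|B2)*P(B2)
P(A|B1)*P(B1) = 0.156 * 0.152 = 0.023712
P(A|B2)*P(B2) = 0.875 * 0.848 = 0.742
P(A) = 0.023712 + 0.742 = 0.765712

0.765712


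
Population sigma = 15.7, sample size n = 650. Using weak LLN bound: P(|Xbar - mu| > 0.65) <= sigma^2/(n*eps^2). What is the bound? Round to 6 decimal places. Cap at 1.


bound = min(1, sigma^2/(n*eps^2))
sigma^2 = 15.7^2 = 246.49
n*eps^2 = 650 * 0.65^2 = 650 * 0.4225 = 274.625
sigma^2/(n*eps^2) = 246.49 / 274.625 ≈ 0.89755121

0.897551


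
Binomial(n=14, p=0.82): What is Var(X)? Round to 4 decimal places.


Var = n*p*(1-p) = 14 * 0.82 * 0.18 = 2.0664

2.0664


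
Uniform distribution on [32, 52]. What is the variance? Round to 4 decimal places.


Var = (b-a)^2 / 12
(b-a)^2 = (52 - 32)^2 = 400
Var = 400/12 ≈ 33.333333

33.3333


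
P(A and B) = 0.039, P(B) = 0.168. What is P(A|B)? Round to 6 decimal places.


P(A|B) = P(A and B) / P(B) = 0.039 / 0.168 = 13/56 ≈ 0.23214286

0.232143


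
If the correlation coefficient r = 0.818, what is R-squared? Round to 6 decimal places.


R^2 = r^2 = (0.818)^2 = 0.669124

0.669124


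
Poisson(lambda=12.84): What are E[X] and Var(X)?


E[X] = Var(X) = lambda = 12.84

12.84, 12.84


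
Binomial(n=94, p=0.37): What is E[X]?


E[X] = n*p = 94 * 0.37 = 34.78

34.78


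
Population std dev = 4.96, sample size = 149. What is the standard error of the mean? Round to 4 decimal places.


SE = sigma / sqrt(n)
sqrt(149) ≈ 12.206556
SE = 4.96 / 12.206556 ≈ 0.406339

0.4063


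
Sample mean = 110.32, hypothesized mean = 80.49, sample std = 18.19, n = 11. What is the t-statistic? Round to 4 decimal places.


t = (xbar - mu0) / (s/sqrt(n))
xbar - mu0 = 110.32 - 80.49 = 29.83
sqrt(11) ≈ 3.31662479
s/sqrt(n) = 18.19 / 3.31662479 ≈ 5.48449136
t = 29.83 / 5.48449136 ≈ 5.438973

5.4390


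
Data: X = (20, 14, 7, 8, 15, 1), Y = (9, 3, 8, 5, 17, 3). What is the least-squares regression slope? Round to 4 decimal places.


b = sum((xi-xbar)(yi-ybar)) / sum((xi-xbar)^2)
n = 6, xbar = 65/6 ≈ 10.833333, ybar = 45/6 = 7.5
Sxy = sum((xi-xbar)(yi-ybar)) = 88.5
Sxx = sum((xi-xbar)^2) = 1385/6 ≈ 230.833333
b = Sxy / Sxx = 531/1385 ≈ 0.383394

0.3834


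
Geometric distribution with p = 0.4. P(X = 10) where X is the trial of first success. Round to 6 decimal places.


P = (1-p)^(k-1) * p
(1-p)^(k-1) = 0.6^9 ≈ 0.01007770
P = 0.01007770 * 0.4 ≈ 0.004031078

0.004031


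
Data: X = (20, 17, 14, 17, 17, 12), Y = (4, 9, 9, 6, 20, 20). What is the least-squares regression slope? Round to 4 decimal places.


b = sum((xi-xbar)(yi-ybar)) / sum((xi-xbar)^2)
n = 6, xbar = 97/6 ≈ 16.166667, ybar = 68/6 = 34/3 ≈ 11.333333
Sxy = sum((xi-xbar)(yi-ybar)) = -175/3 ≈ -58.333333
Sxx = sum((xi-xbar)^2) = 233/6 ≈ 38.833333
b = Sxy / Sxx = -350/233 ≈ -1.502146

-1.5021


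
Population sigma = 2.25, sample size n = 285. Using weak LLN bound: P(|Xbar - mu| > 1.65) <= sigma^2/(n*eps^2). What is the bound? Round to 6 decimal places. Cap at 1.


bound = min(1, sigma^2/(n*eps^2))
sigma^2 = 2.25^2 = 5.0625
n*eps^2 = 285 * 1.65^2 = 285 * 2.7225 = 775.9125
sigma^2/(n*eps^2) = 5.0625 / 775.9125 = 15/2299 ≈ 0.00652458

0.006525


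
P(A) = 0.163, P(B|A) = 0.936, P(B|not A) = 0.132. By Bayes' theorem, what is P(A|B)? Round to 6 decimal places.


P(A|B) = P(B|A)*P(A) / P(B), P(B) = P(B|A)*P(A) + P(B|not A)*P(not A)
P(B|A)*P(A) = 0.936 * 0.163 = 0.152568
P(B|not A)*P(not A) = 0.132 * 0.837 = 0.110484
P(B) = 0.152568 + 0.110484 = 0.263052
P(A|B) = 0.152568 / 0.263052 = 4238/7307 ≈ 0.57999179

0.579992


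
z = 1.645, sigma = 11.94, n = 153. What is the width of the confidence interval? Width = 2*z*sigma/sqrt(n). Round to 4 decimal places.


width = 2*z*sigma/sqrt(n)
2*z*sigma = 2 * 1.645 * 11.94 = 39.2826
sqrt(153) ≈ 12.369317
width = 39.2826 / 12.369317 ≈ 3.175810

3.1758


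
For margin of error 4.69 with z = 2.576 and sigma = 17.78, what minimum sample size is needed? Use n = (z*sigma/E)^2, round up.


z*sigma/E = 2.576 * 17.78 / 4.69 = 81788/8375 ≈ 9.765731
(z*sigma/E)^2 ≈ 95.369509
round up: n = 96

96


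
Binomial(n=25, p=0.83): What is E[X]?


E[X] = n*p = 25 * 0.83 = 20.75

20.75


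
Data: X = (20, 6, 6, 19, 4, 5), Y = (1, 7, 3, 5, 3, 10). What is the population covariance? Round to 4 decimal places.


Cov = (1/n)*sum((xi-xbar)(yi-ybar))
n = 6, xbar = 60/6 = 10, ybar = 29/6 ≈ 4.833333
sum((xi-xbar)(yi-ybar)) = -53
Cov = -53 / 6 = -53/6 ≈ -8.833333

-8.8333


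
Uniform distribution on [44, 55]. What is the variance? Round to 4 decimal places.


Var = (b-a)^2 / 12
(b-a)^2 = (55 - 44)^2 = 121
Var = 121/12 ≈ 10.083333

10.0833


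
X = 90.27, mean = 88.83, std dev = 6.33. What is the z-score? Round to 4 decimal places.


z = (X - mu) / sigma
X - mu = 90.27 - 88.83 = 1.44
z = 1.44 / 6.33 = 48/211 ≈ 0.227488

0.2275


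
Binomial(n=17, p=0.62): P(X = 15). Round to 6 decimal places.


P = C(n,k) * p^k * (1-p)^(n-k)
C(17,15) = 136
p^k = 0.62^15 ≈ 0.0007689097
(1-p)^(n-k) = 0.38^2 = 0.1444
P = 136 * 0.0007689097 * 0.1444 ≈ 0.015100

0.015100


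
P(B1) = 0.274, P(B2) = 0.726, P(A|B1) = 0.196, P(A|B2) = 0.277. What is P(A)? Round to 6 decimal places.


P(A) = P(A|B1)*P(B1) + P(A|B2)*P(B2)
P(A|B1)*P(B1) = 0.196 * 0.274 = 0.053704
P(A|B2)*P(B2) = 0.277 * 0.726 = 0.201102
P(A) = 0.053704 + 0.201102 = 0.254806

0.254806


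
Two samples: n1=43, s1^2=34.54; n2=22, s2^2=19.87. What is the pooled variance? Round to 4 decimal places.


sp^2 = ((n1-1)*s1^2 + (n2-1)*s2^2)/(n1+n2-2)
(n1-1)*s1^2 = 42 * 34.54 = 1450.68
(n2-1)*s2^2 = 21 * 19.87 = 417.27
numerator = 1450.68 + 417.27 = 1867.95
n1+n2-2 = 63
sp^2 = 1867.95 / 63 = 29.65

29.6500


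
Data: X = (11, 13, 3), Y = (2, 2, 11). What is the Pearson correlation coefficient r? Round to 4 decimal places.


r = sum((xi-xbar)(yi-ybar)) / sqrt(sum((xi-xbar)^2) * sum((yi-ybar)^2))
n = 3, xbar = 27/3 = 9, ybar = 15/3 = 5
Sxy = sum((xi-xbar)(yi-ybar)) = -54
Sxx = sum((xi-xbar)^2) = 56
Syy = sum((yi-ybar)^2) = 54
sqrt(Sxx*Syy) ≈ 54.990908
r = Sxy / sqrt(Sxx*Syy) = -54 / 54.990908 ≈ -0.981981

-0.9820


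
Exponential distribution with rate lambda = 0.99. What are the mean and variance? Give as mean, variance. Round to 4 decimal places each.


mean = 1/lam, var = 1/lam^2
mean = 1 / 0.99 = 100/99 ≈ 1.010101
lam^2 = 0.99^2 = 0.9801
var = 1 / 0.9801 = 10000/9801 ≈ 1.020304

1.0101, 1.0203


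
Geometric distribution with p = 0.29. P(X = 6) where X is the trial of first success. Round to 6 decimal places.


P = (1-p)^(k-1) * p
(1-p)^(k-1) = 0.71^5 ≈ 0.1804229
P = 0.1804229 * 0.29 ≈ 0.05232265

0.052323


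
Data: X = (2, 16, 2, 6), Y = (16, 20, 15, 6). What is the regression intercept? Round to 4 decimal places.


a = ybar - b*xbar, where b = sum((xi-xbar)(yi-ybar)) / sum((xi-xbar)^2)
n = 4, xbar = 26/4 = 6.5, ybar = 57/4 = 14.25
Sxy = sum((xi-xbar)(yi-ybar)) = 47.5
Sxx = sum((xi-xbar)^2) = 131
b = Sxy / Sxx = 95/262 ≈ 0.362595
a = 14.25 - 0.362595 * 6.5 = 1558/131 ≈ 11.893130

11.8931


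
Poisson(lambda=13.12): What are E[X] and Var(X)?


E[X] = Var(X) = lambda = 13.12

13.12, 13.12


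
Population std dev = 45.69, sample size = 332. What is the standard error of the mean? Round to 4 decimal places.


SE = sigma / sqrt(n)
sqrt(332) ≈ 18.220867
SE = 45.69 / 18.220867 ≈ 2.507565

2.5076


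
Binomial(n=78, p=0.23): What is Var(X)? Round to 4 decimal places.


Var = n*p*(1-p) = 78 * 0.23 * 0.77 = 13.8138

13.8138


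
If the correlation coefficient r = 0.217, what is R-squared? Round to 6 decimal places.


R^2 = r^2 = (0.217)^2 = 0.047089

0.047089


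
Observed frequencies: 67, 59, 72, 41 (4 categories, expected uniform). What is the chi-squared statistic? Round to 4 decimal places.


chi2 = sum((O-E)^2/E), E = total/4
total = 239, E = 239/4 = 59.75
(67 - 59.75)^2 / 59.75 = 52.5625 / 59.75 = 841/956 ≈ 0.879707
(59 - 59.75)^2 / 59.75 = 0.5625 / 59.75 = 9/956 ≈ 0.009414
(72 - 59.75)^2 / 59.75 = 150.0625 / 59.75 = 2401/956 ≈ 2.511506
(41 - 59.75)^2 / 59.75 = 351.5625 / 59.75 = 5625/956 ≈ 5.883891
chi2 = 2219/239 ≈ 9.284519

9.2845


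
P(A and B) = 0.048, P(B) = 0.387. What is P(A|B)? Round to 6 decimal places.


P(A|B) = P(A and B) / P(B) = 0.048 / 0.387 = 16/129 ≈ 0.12403101

0.124031


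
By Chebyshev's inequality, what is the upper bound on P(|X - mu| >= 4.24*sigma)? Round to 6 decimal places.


P <= 1/k^2
k^2 = 4.24^2 = 17.9776
1/k^2 = 1 / 17.9776 ≈ 0.05562478

0.055625


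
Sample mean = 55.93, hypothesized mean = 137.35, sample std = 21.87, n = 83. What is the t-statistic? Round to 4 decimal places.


t = (xbar - mu0) / (s/sqrt(n))
xbar - mu0 = 55.93 - 137.35 = -81.42
sqrt(83) ≈ 9.11043358
s/sqrt(n) = 21.87 / 9.11043358 ≈ 2.40054437
t = -81.42 / 2.40054437 ≈ -33.917307

-33.9173


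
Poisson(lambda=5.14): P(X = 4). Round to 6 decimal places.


P = e^(-lam) * lam^k / k!
e^(-5.14) ≈ 0.005857690
lam^k = 5.14^4 ≈ 697.995264
k! = 4! = 24
P = 0.005857690 * 697.995264 / 24 ≈ 0.170360

0.170360


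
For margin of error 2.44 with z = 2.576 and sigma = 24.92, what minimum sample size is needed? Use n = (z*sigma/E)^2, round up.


z*sigma/E = 2.576 * 24.92 / 2.44 = 200606/7625 ≈ 26.308984
(z*sigma/E)^2 ≈ 692.162618
round up: n = 693

693


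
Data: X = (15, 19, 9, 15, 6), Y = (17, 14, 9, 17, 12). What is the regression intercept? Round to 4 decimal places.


a = ybar - b*xbar, where b = sum((xi-xbar)(yi-ybar)) / sum((xi-xbar)^2)
n = 5, xbar = 64/5 = 12.8, ybar = 69/5 = 13.8
Sxy = sum((xi-xbar)(yi-ybar)) = 45.8
Sxx = sum((xi-xbar)^2) = 108.8
b = Sxy / Sxx = 229/544 ≈ 0.420956
a = 13.8 - 0.420956 * 12.8 = 143/17 ≈ 8.411765

8.4118


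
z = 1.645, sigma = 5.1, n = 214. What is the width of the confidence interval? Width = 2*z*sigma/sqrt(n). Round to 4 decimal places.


width = 2*z*sigma/sqrt(n)
2*z*sigma = 2 * 1.645 * 5.1 = 16.779
sqrt(214) ≈ 14.628739
width = 16.779 / 14.628739 ≈ 1.146989

1.1470


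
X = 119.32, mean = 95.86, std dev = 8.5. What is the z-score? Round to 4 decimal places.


z = (X - mu) / sigma
X - mu = 119.32 - 95.86 = 23.46
z = 23.46 / 8.5 = 2.76

2.7600


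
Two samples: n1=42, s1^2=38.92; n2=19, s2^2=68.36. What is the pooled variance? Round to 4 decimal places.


sp^2 = ((n1-1)*s1^2 + (n2-1)*s2^2)/(n1+n2-2)
(n1-1)*s1^2 = 41 * 38.92 = 1595.72
(n2-1)*s2^2 = 18 * 68.36 = 1230.48
numerator = 1595.72 + 1230.48 = 2826.2
n1+n2-2 = 59
sp^2 = 2826.2 / 59 = 14131/295 ≈ 47.901695

47.9017


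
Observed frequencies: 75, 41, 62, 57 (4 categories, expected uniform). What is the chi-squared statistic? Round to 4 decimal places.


chi2 = sum((O-E)^2/E), E = total/4
total = 235, E = 235/4 = 58.75
(75 - 58.75)^2 / 58.75 = 264.0625 / 58.75 = 845/188 ≈ 4.494681
(41 - 58.75)^2 / 58.75 = 315.0625 / 58.75 = 5041/940 ≈ 5.362766
(62 - 58.75)^2 / 58.75 = 10.5625 / 58.75 = 169/940 ≈ 0.179787
(57 - 58.75)^2 / 58.75 = 3.0625 / 58.75 = 49/940 ≈ 0.052128
chi2 = 2371/235 ≈ 10.089362

10.0894


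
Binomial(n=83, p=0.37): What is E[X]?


E[X] = n*p = 83 * 0.37 = 30.71

30.71


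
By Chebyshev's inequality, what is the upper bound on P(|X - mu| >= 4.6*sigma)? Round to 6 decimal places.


P <= 1/k^2
k^2 = 4.6^2 = 21.16
1/k^2 = 1 / 21.16 = 25/529 ≈ 0.04725898

0.047259


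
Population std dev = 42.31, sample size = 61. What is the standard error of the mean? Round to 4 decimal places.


SE = sigma / sqrt(n)
sqrt(61) ≈ 7.810250
SE = 42.31 / 7.810250 ≈ 5.417240

5.4172


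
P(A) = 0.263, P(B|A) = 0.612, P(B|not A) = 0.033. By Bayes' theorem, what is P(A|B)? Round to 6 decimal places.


P(A|B) = P(B|A)*P(A) / P(B), P(B) = P(B|A)*P(A) + P(B|not A)*P(not A)
P(B|A)*P(A) = 0.612 * 0.263 = 0.160956
P(B|not A)*P(not A) = 0.033 * 0.737 = 0.024321
P(B) = 0.160956 + 0.024321 = 0.185277
P(A|B) = 0.160956 / 0.185277 ≈ 0.86873168

0.868732


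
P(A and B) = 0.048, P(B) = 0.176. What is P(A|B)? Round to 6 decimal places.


P(A|B) = P(A and B) / P(B) = 0.048 / 0.176 = 3/11 ≈ 0.27272727

0.272727


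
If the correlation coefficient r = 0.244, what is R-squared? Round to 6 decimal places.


R^2 = r^2 = (0.244)^2 = 0.059536

0.059536


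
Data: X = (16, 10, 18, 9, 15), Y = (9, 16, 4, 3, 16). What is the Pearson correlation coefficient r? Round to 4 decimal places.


r = sum((xi-xbar)(yi-ybar)) / sqrt(sum((xi-xbar)^2) * sum((yi-ybar)^2))
n = 5, xbar = 68/5 = 13.6, ybar = 48/5 = 9.6
Sxy = sum((xi-xbar)(yi-ybar)) = -9.8
Sxx = sum((xi-xbar)^2) = 61.2
Syy = sum((yi-ybar)^2) = 157.2
sqrt(Sxx*Syy) ≈ 98.084861
r = Sxy / sqrt(Sxx*Syy) = -9.8 / 98.084861 ≈ -0.099913

-0.0999


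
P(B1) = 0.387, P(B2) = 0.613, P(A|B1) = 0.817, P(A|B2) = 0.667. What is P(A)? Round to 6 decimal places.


P(A) = P(A|B1)*P(B1) + P(A|B2)*P(B2)
P(A|B1)*P(B1) = 0.817 * 0.387 = 0.316179
P(A|B2)*P(B2) = 0.667 * 0.613 = 0.408871
P(A) = 0.316179 + 0.408871 = 0.72505

0.725050


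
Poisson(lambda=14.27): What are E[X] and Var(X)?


E[X] = Var(X) = lambda = 14.27

14.27, 14.27


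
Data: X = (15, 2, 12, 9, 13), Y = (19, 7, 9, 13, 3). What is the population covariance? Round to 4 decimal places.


Cov = (1/n)*sum((xi-xbar)(yi-ybar))
n = 5, xbar = 51/5 = 10.2, ybar = 51/5 = 10.2
sum((xi-xbar)(yi-ybar)) = 42.8
Cov = 42.8 / 5 = 8.56

8.5600


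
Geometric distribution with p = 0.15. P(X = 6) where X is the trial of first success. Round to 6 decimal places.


P = (1-p)^(k-1) * p
(1-p)^(k-1) = 0.85^5 ≈ 0.4437053
P = 0.4437053 * 0.15 ≈ 0.06655580

0.066556


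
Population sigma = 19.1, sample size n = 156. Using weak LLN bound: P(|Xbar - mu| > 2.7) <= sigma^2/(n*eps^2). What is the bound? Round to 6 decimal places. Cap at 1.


bound = min(1, sigma^2/(n*eps^2))
sigma^2 = 19.1^2 = 364.81
n*eps^2 = 156 * 2.7^2 = 156 * 7.29 = 1137.24
sigma^2/(n*eps^2) = 364.81 / 1137.24 ≈ 0.32078541

0.320785


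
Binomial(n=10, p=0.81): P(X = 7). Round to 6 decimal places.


P = C(n,k) * p^k * (1-p)^(n-k)
C(10,7) = 120
p^k = 0.81^7 ≈ 0.2287679
(1-p)^(n-k) = 0.19^3 = 0.006859
P = 120 * 0.2287679 * 0.006859 ≈ 0.188294

0.188294


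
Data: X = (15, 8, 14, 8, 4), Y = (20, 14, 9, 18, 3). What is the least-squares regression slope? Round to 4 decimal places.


b = sum((xi-xbar)(yi-ybar)) / sum((xi-xbar)^2)
n = 5, xbar = 49/5 = 9.8, ybar = 64/5 = 12.8
Sxy = sum((xi-xbar)(yi-ybar)) = 66.8
Sxx = sum((xi-xbar)^2) = 84.8
b = Sxy / Sxx = 167/212 ≈ 0.787736

0.7877


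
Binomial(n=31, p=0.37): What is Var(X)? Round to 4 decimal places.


Var = n*p*(1-p) = 31 * 0.37 * 0.63 = 7.2261

7.2261


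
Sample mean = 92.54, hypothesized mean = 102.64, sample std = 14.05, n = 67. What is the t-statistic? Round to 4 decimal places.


t = (xbar - mu0) / (s/sqrt(n))
xbar - mu0 = 92.54 - 102.64 = -10.1
sqrt(67) ≈ 8.18535277
s/sqrt(n) = 14.05 / 8.18535277 ≈ 1.71648069
t = -10.1 / 1.71648069 ≈ -5.884133

-5.8841


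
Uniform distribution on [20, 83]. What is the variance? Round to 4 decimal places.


Var = (b-a)^2 / 12
(b-a)^2 = (83 - 20)^2 = 3969
Var = 3969/12 = 330.75

330.7500


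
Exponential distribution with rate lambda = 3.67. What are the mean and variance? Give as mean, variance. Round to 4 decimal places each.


mean = 1/lam, var = 1/lam^2
mean = 1 / 3.67 = 100/367 ≈ 0.272480
lam^2 = 3.67^2 = 13.4689
var = 1 / 13.4689 ≈ 0.074245

0.2725, 0.0742


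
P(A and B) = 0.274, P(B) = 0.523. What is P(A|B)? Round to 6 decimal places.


P(A|B) = P(A and B) / P(B) = 0.274 / 0.523 = 274/523 ≈ 0.52390057

0.523901


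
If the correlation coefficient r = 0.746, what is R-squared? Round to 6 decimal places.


R^2 = r^2 = (0.746)^2 = 0.556516

0.556516


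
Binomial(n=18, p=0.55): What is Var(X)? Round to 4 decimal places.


Var = n*p*(1-p) = 18 * 0.55 * 0.45 = 4.455

4.4550


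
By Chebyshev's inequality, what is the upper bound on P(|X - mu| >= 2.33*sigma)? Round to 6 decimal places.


P <= 1/k^2
k^2 = 2.33^2 = 5.4289
1/k^2 = 1 / 5.4289 ≈ 0.18419938

0.184199


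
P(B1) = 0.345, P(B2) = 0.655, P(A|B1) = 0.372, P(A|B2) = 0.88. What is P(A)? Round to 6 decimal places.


P(A) = P(A|B1)*P(B1) + P(A|B2)*P(B2)
P(A|B1)*P(B1) = 0.372 * 0.345 = 0.12834
P(A|B2)*P(B2) = 0.88 * 0.655 = 0.5764
P(A) = 0.12834 + 0.5764 = 0.70474

0.704740


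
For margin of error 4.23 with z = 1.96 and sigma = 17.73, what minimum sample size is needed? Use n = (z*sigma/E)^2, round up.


z*sigma/E = 1.96 * 17.73 / 4.23 = 9653/1175 ≈ 8.215319
(z*sigma/E)^2 ≈ 67.491469
round up: n = 68

68


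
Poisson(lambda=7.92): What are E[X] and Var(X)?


E[X] = Var(X) = lambda = 7.92

7.92, 7.92


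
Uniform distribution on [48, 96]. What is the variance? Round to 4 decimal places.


Var = (b-a)^2 / 12
(b-a)^2 = (96 - 48)^2 = 2304
Var = 2304/12 = 192

192.0000


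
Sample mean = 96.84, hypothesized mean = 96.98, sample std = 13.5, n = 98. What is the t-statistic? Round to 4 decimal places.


t = (xbar - mu0) / (s/sqrt(n))
xbar - mu0 = 96.84 - 96.98 = -0.14
sqrt(98) ≈ 9.89949494
s/sqrt(n) = 13.5 / 9.89949494 ≈ 1.36370594
t = -0.14 / 1.36370594 ≈ -0.102661

-0.1027


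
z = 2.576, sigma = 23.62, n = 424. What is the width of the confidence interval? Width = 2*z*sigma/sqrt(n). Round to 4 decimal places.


width = 2*z*sigma/sqrt(n)
2*z*sigma = 2 * 2.576 * 23.62 = 121.69024
sqrt(424) ≈ 20.591260
width = 121.69024 / 20.591260 ≈ 5.909800

5.9098


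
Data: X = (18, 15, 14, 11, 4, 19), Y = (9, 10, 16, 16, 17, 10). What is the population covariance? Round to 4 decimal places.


Cov = (1/n)*sum((xi-xbar)(yi-ybar))
n = 6, xbar = 81/6 = 13.5, ybar = 78/6 = 13
sum((xi-xbar)(yi-ybar)) = -83
Cov = -83 / 6 = -83/6 ≈ -13.833333

-13.8333


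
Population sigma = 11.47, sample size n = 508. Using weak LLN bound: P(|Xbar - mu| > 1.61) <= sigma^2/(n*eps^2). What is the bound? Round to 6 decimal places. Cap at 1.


bound = min(1, sigma^2/(n*eps^2))
sigma^2 = 11.47^2 = 131.5609
n*eps^2 = 508 * 1.61^2 = 508 * 2.5921 = 1316.7868
sigma^2/(n*eps^2) = 131.5609 / 1316.7868 ≈ 0.09991055

0.099911


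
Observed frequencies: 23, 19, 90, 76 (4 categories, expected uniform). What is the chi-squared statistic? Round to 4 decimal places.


chi2 = sum((O-E)^2/E), E = total/4
total = 208, E = 208/4 = 52
(23 - 52)^2 / 52 = 841 / 52 = 841/52 ≈ 16.173077
(19 - 52)^2 / 52 = 1089 / 52 = 1089/52 ≈ 20.942308
(90 - 52)^2 / 52 = 1444 / 52 = 361/13 ≈ 27.769231
(76 - 52)^2 / 52 = 576 / 52 = 144/13 ≈ 11.076923
chi2 = 1975/26 ≈ 75.961538

75.9615


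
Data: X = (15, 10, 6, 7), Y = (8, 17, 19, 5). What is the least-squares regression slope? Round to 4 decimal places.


b = sum((xi-xbar)(yi-ybar)) / sum((xi-xbar)^2)
n = 4, xbar = 38/4 = 9.5, ybar = 49/4 = 12.25
Sxy = sum((xi-xbar)(yi-ybar)) = -26.5
Sxx = sum((xi-xbar)^2) = 49
b = Sxy / Sxx = -53/98 ≈ -0.540816

-0.5408


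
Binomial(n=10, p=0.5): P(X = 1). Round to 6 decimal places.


P = C(n,k) * p^k * (1-p)^(n-k)
C(10,1) = 10
p^k = 0.5^1 = 0.5
(1-p)^(n-k) = 0.5^9 = 0.001953125
P = 10 * 0.5 * 0.001953125 = 5/512 ≈ 0.009766

0.009766


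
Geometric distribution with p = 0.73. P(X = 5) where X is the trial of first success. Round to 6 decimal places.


P = (1-p)^(k-1) * p
(1-p)^(k-1) = 0.27^4 = 0.00531441
P = 0.00531441 * 0.73 ≈ 0.003879519

0.003880
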